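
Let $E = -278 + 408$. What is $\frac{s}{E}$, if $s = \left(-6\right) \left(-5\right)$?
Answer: $\frac{3}{13} \approx 0.23077$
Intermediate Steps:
$E = 130$
$s = 30$
$\frac{s}{E} = \frac{30}{130} = 30 \cdot \frac{1}{130} = \frac{3}{13}$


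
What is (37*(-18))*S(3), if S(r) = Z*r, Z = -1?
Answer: 1998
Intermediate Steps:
S(r) = -r
(37*(-18))*S(3) = (37*(-18))*(-1*3) = -666*(-3) = 1998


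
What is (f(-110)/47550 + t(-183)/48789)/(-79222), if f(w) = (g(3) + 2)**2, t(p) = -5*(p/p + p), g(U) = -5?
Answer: -1120759/4712524631100 ≈ -2.3783e-7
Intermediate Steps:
t(p) = -5 - 5*p (t(p) = -5*(1 + p) = -5 - 5*p)
f(w) = 9 (f(w) = (-5 + 2)**2 = (-3)**2 = 9)
(f(-110)/47550 + t(-183)/48789)/(-79222) = (9/47550 + (-5 - 5*(-183))/48789)/(-79222) = (9*(1/47550) + (-5 + 915)*(1/48789))*(-1/79222) = (3/15850 + 910*(1/48789))*(-1/79222) = (3/15850 + 70/3753)*(-1/79222) = (1120759/59485050)*(-1/79222) = -1120759/4712524631100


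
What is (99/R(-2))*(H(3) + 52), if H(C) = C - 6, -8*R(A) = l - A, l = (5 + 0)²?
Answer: -4312/3 ≈ -1437.3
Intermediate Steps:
l = 25 (l = 5² = 25)
R(A) = -25/8 + A/8 (R(A) = -(25 - A)/8 = -25/8 + A/8)
H(C) = -6 + C
(99/R(-2))*(H(3) + 52) = (99/(-25/8 + (⅛)*(-2)))*((-6 + 3) + 52) = (99/(-25/8 - ¼))*(-3 + 52) = (99/(-27/8))*49 = (99*(-8/27))*49 = -88/3*49 = -4312/3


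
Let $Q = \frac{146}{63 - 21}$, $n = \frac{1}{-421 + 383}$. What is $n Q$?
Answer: $- \frac{73}{798} \approx -0.091479$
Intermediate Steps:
$n = - \frac{1}{38}$ ($n = \frac{1}{-38} = - \frac{1}{38} \approx -0.026316$)
$Q = \frac{73}{21}$ ($Q = \frac{146}{42} = 146 \cdot \frac{1}{42} = \frac{73}{21} \approx 3.4762$)
$n Q = \left(- \frac{1}{38}\right) \frac{73}{21} = - \frac{73}{798}$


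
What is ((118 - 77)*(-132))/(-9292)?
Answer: 1353/2323 ≈ 0.58244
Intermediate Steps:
((118 - 77)*(-132))/(-9292) = (41*(-132))*(-1/9292) = -5412*(-1/9292) = 1353/2323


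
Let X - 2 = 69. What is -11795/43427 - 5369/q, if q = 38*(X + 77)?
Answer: -299494643/244233448 ≈ -1.2263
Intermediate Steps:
X = 71 (X = 2 + 69 = 71)
q = 5624 (q = 38*(71 + 77) = 38*148 = 5624)
-11795/43427 - 5369/q = -11795/43427 - 5369/5624 = -299494643/244233448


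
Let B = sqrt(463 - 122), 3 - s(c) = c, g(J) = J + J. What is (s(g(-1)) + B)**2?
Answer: (5 + sqrt(341))**2 ≈ 550.66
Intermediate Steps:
g(J) = 2*J
s(c) = 3 - c
B = sqrt(341) ≈ 18.466
(s(g(-1)) + B)**2 = ((3 - 2*(-1)) + sqrt(341))**2 = ((3 - 1*(-2)) + sqrt(341))**2 = ((3 + 2) + sqrt(341))**2 = (5 + sqrt(341))**2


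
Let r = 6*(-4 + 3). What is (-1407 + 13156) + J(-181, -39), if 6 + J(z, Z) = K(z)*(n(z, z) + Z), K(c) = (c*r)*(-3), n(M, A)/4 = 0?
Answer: 138805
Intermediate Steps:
r = -6 (r = 6*(-1) = -6)
n(M, A) = 0 (n(M, A) = 4*0 = 0)
K(c) = 18*c (K(c) = (c*(-6))*(-3) = -6*c*(-3) = 18*c)
J(z, Z) = -6 + 18*Z*z (J(z, Z) = -6 + (18*z)*(0 + Z) = -6 + (18*z)*Z = -6 + 18*Z*z)
(-1407 + 13156) + J(-181, -39) = (-1407 + 13156) + (-6 + 18*(-39)*(-181)) = 11749 + (-6 + 127062) = 11749 + 127056 = 138805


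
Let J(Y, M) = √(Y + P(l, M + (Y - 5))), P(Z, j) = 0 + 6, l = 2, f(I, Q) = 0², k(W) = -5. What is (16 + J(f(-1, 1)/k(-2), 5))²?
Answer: (16 + √6)² ≈ 340.38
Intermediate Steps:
f(I, Q) = 0
P(Z, j) = 6
J(Y, M) = √(6 + Y) (J(Y, M) = √(Y + 6) = √(6 + Y))
(16 + J(f(-1, 1)/k(-2), 5))² = (16 + √(6 + 0/(-5)))² = (16 + √(6 + 0*(-⅕)))² = (16 + √(6 + 0))² = (16 + √6)²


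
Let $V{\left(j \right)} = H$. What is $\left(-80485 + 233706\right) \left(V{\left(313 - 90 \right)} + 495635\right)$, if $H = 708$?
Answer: $76050170803$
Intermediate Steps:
$V{\left(j \right)} = 708$
$\left(-80485 + 233706\right) \left(V{\left(313 - 90 \right)} + 495635\right) = \left(-80485 + 233706\right) \left(708 + 495635\right) = 153221 \cdot 496343 = 76050170803$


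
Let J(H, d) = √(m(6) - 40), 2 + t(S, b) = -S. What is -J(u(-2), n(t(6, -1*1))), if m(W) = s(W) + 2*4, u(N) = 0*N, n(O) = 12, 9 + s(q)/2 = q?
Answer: -I*√38 ≈ -6.1644*I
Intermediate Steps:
s(q) = -18 + 2*q
t(S, b) = -2 - S
u(N) = 0
m(W) = -10 + 2*W (m(W) = (-18 + 2*W) + 2*4 = (-18 + 2*W) + 8 = -10 + 2*W)
J(H, d) = I*√38 (J(H, d) = √((-10 + 2*6) - 40) = √((-10 + 12) - 40) = √(2 - 40) = √(-38) = I*√38)
-J(u(-2), n(t(6, -1*1))) = -I*√38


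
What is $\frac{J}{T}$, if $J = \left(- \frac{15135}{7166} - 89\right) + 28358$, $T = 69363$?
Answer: $\frac{9645739}{23669298} \approx 0.40752$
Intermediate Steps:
$J = \frac{202560519}{7166}$ ($J = \left(\left(-15135\right) \frac{1}{7166} - 89\right) + 28358 = \left(- \frac{15135}{7166} - 89\right) + 28358 = - \frac{652909}{7166} + 28358 = \frac{202560519}{7166} \approx 28267.0$)
$\frac{J}{T} = \frac{202560519}{7166 \cdot 69363} = \frac{202560519}{7166} \cdot \frac{1}{69363} = \frac{9645739}{23669298}$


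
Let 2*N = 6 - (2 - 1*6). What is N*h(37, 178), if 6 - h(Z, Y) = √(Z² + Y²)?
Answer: 30 - 5*√33053 ≈ -879.02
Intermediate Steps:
N = 5 (N = (6 - (2 - 1*6))/2 = (6 - (2 - 6))/2 = (6 - 1*(-4))/2 = (6 + 4)/2 = (½)*10 = 5)
h(Z, Y) = 6 - √(Y² + Z²) (h(Z, Y) = 6 - √(Z² + Y²) = 6 - √(Y² + Z²))
N*h(37, 178) = 5*(6 - √(178² + 37²)) = 5*(6 - √(31684 + 1369)) = 5*(6 - √33053) = 30 - 5*√33053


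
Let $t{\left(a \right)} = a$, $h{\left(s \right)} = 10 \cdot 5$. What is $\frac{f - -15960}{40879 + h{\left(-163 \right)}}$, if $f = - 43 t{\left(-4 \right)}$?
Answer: $\frac{16132}{40929} \approx 0.39415$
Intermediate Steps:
$h{\left(s \right)} = 50$
$f = 172$ ($f = \left(-43\right) \left(-4\right) = 172$)
$\frac{f - -15960}{40879 + h{\left(-163 \right)}} = \frac{172 - -15960}{40879 + 50} = \frac{172 + 15960}{40929} = 16132 \cdot \frac{1}{40929} = \frac{16132}{40929}$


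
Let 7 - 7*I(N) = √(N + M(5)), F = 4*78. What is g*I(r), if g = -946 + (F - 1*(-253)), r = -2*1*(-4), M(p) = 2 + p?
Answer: -381 + 381*√15/7 ≈ -170.20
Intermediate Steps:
F = 312
r = 8 (r = -2*(-4) = 8)
g = -381 (g = -946 + (312 - 1*(-253)) = -946 + (312 + 253) = -946 + 565 = -381)
I(N) = 1 - √(7 + N)/7 (I(N) = 1 - √(N + (2 + 5))/7 = 1 - √(N + 7)/7 = 1 - √(7 + N)/7)
g*I(r) = -381*(1 - √(7 + 8)/7) = -381*(1 - √15/7) = -381 + 381*√15/7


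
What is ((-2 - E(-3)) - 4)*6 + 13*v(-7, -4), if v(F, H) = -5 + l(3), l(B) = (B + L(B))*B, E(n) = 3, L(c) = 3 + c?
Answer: 232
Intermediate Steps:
l(B) = B*(3 + 2*B) (l(B) = (B + (3 + B))*B = (3 + 2*B)*B = B*(3 + 2*B))
v(F, H) = 22 (v(F, H) = -5 + 3*(3 + 2*3) = -5 + 3*(3 + 6) = -5 + 3*9 = -5 + 27 = 22)
((-2 - E(-3)) - 4)*6 + 13*v(-7, -4) = ((-2 - 1*3) - 4)*6 + 13*22 = ((-2 - 3) - 4)*6 + 286 = (-5 - 4)*6 + 286 = -9*6 + 286 = -54 + 286 = 232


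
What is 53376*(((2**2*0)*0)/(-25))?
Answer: 0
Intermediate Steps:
53376*(((2**2*0)*0)/(-25)) = 53376*(((4*0)*0)*(-1/25)) = 53376*((0*0)*(-1/25)) = 53376*(0*(-1/25)) = 53376*0 = 0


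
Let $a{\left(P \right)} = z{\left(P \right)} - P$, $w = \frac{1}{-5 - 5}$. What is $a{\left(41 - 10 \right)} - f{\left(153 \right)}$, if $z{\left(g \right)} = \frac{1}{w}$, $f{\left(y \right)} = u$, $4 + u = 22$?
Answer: $-59$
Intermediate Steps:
$u = 18$ ($u = -4 + 22 = 18$)
$w = - \frac{1}{10}$ ($w = \frac{1}{-10} = - \frac{1}{10} \approx -0.1$)
$f{\left(y \right)} = 18$
$z{\left(g \right)} = -10$ ($z{\left(g \right)} = \frac{1}{- \frac{1}{10}} = -10$)
$a{\left(P \right)} = -10 - P$
$a{\left(41 - 10 \right)} - f{\left(153 \right)} = \left(-10 - \left(41 - 10\right)\right) - 18 = \left(-10 - 31\right) - 18 = -41 - 18 = -59$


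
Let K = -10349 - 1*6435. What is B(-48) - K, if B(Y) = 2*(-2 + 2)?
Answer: 16784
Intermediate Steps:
B(Y) = 0 (B(Y) = 2*0 = 0)
K = -16784 (K = -10349 - 6435 = -16784)
B(-48) - K = 0 - 1*(-16784) = 0 + 16784 = 16784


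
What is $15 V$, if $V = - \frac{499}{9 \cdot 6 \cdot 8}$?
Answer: $- \frac{2495}{144} \approx -17.326$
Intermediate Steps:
$V = - \frac{499}{432}$ ($V = - \frac{499}{54 \cdot 8} = - \frac{499}{432} \approx -1.1551$)
$15 V = 15 \left(- \frac{499}{432}\right) = - \frac{2495}{144}$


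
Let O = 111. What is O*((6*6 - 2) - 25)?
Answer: 999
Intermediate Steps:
O*((6*6 - 2) - 25) = 111*((6*6 - 2) - 25) = 111*((36 - 2) - 25) = 111*(34 - 25) = 111*9 = 999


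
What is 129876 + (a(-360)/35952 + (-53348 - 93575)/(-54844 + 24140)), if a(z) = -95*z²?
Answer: 2979031284623/22997296 ≈ 1.2954e+5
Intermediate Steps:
129876 + (a(-360)/35952 + (-53348 - 93575)/(-54844 + 24140)) = 129876 + (-95*(-360)²/35952 + (-53348 - 93575)/(-54844 + 24140)) = 129876 + (-95*129600*(1/35952) - 146923/(-30704)) = 129876 + (-12312000*1/35952 - 146923*(-1/30704)) = 129876 + (-256500/749 + 146923/30704) = 129876 - 7765530673/22997296 = 2979031284623/22997296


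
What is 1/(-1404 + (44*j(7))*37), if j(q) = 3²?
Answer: 1/13248 ≈ 7.5483e-5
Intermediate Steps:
j(q) = 9
1/(-1404 + (44*j(7))*37) = 1/(-1404 + (44*9)*37) = 1/(-1404 + 396*37) = 1/(-1404 + 14652) = 1/13248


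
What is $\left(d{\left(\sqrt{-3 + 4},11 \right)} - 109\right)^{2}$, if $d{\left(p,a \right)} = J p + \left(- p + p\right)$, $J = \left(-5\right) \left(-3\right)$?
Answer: $8836$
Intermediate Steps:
$J = 15$
$d{\left(p,a \right)} = 15 p$ ($d{\left(p,a \right)} = 15 p + \left(- p + p\right) = 15 p + 0 = 15 p$)
$\left(d{\left(\sqrt{-3 + 4},11 \right)} - 109\right)^{2} = \left(15 \sqrt{-3 + 4} - 109\right)^{2} = \left(15 \sqrt{1} - 109\right)^{2} = \left(15 \cdot 1 - 109\right)^{2} = \left(15 - 109\right)^{2} = \left(-94\right)^{2} = 8836$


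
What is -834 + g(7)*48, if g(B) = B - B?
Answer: -834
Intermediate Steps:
g(B) = 0
-834 + g(7)*48 = -834 + 0*48 = -834 + 0 = -834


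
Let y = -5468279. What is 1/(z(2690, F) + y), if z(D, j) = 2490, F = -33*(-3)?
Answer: -1/5465789 ≈ -1.8296e-7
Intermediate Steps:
F = 99
1/(z(2690, F) + y) = 1/(2490 - 5468279) = 1/(-5465789) = -1/5465789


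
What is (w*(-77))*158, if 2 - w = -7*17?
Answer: -1472086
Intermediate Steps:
w = 121 (w = 2 - (-7)*17 = 2 - 1*(-119) = 2 + 119 = 121)
(w*(-77))*158 = (121*(-77))*158 = -9317*158 = -1472086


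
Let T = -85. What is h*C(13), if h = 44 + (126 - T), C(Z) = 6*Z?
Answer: 19890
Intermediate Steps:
h = 255 (h = 44 + (126 - 1*(-85)) = 44 + (126 + 85) = 44 + 211 = 255)
h*C(13) = 255*(6*13) = 255*78 = 19890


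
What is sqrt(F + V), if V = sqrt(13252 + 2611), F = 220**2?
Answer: sqrt(48400 + sqrt(15863)) ≈ 220.29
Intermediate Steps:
F = 48400
V = sqrt(15863) ≈ 125.95
sqrt(F + V) = sqrt(48400 + sqrt(15863))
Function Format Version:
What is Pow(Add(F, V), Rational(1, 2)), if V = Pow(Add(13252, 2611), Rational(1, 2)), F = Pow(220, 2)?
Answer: Pow(Add(48400, Pow(15863, Rational(1, 2))), Rational(1, 2)) ≈ 220.29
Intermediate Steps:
F = 48400
V = Pow(15863, Rational(1, 2)) ≈ 125.95
Pow(Add(F, V), Rational(1, 2)) = Pow(Add(48400, Pow(15863, Rational(1, 2))), Rational(1, 2))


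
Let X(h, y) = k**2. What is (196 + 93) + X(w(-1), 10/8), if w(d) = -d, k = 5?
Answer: 314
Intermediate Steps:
X(h, y) = 25 (X(h, y) = 5**2 = 25)
(196 + 93) + X(w(-1), 10/8) = (196 + 93) + 25 = 289 + 25 = 314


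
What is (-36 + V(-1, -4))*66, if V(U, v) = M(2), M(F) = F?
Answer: -2244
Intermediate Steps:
V(U, v) = 2
(-36 + V(-1, -4))*66 = (-36 + 2)*66 = -34*66 = -2244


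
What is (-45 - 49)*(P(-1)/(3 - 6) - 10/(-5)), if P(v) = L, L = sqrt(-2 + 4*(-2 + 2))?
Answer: -188 + 94*I*sqrt(2)/3 ≈ -188.0 + 44.312*I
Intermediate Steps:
L = I*sqrt(2) (L = sqrt(-2 + 4*0) = sqrt(-2 + 0) = sqrt(-2) = I*sqrt(2) ≈ 1.4142*I)
P(v) = I*sqrt(2)
(-45 - 49)*(P(-1)/(3 - 6) - 10/(-5)) = (-45 - 49)*((I*sqrt(2))/(3 - 6) - 10/(-5)) = -94*((I*sqrt(2))/(-3) - 10*(-1/5)) = -94*((I*sqrt(2))*(-1/3) + 2) = -94*(-I*sqrt(2)/3 + 2) = -94*(2 - I*sqrt(2)/3) = -188 + 94*I*sqrt(2)/3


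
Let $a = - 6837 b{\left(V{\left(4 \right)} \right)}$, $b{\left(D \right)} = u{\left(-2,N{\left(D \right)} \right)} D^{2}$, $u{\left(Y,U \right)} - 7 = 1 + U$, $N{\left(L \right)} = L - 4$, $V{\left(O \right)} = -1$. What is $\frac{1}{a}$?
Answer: $- \frac{1}{20511} \approx -4.8754 \cdot 10^{-5}$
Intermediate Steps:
$N{\left(L \right)} = -4 + L$ ($N{\left(L \right)} = L - 4 = -4 + L$)
$u{\left(Y,U \right)} = 8 + U$ ($u{\left(Y,U \right)} = 7 + \left(1 + U\right) = 8 + U$)
$b{\left(D \right)} = D^{2} \left(4 + D\right)$ ($b{\left(D \right)} = \left(8 + \left(-4 + D\right)\right) D^{2} = \left(4 + D\right) D^{2} = D^{2} \left(4 + D\right)$)
$a = -20511$ ($a = - 6837 \left(-1\right)^{2} \left(4 - 1\right) = - 6837 \cdot 1 \cdot 3 = \left(-6837\right) 3 = -20511$)
$\frac{1}{a} = \frac{1}{-20511} = - \frac{1}{20511}$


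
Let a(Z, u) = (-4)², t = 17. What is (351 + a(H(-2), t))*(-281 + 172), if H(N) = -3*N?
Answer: -40003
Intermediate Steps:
a(Z, u) = 16
(351 + a(H(-2), t))*(-281 + 172) = (351 + 16)*(-281 + 172) = 367*(-109) = -40003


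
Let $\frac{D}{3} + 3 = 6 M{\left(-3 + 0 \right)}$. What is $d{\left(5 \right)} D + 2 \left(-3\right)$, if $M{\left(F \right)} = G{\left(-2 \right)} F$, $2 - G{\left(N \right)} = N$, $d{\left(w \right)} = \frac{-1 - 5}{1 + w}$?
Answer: $219$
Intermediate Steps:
$d{\left(w \right)} = - \frac{6}{1 + w}$
$G{\left(N \right)} = 2 - N$
$M{\left(F \right)} = 4 F$ ($M{\left(F \right)} = \left(2 - -2\right) F = \left(2 + 2\right) F = 4 F$)
$D = -225$ ($D = -9 + 3 \cdot 6 \cdot 4 \left(-3 + 0\right) = -9 + 3 \cdot 6 \cdot 4 \left(-3\right) = -9 + 3 \cdot 6 \left(-12\right) = -9 + 3 \left(-72\right) = -9 - 216 = -225$)
$d{\left(5 \right)} D + 2 \left(-3\right) = - \frac{6}{1 + 5} \left(-225\right) + 2 \left(-3\right) = - \frac{6}{6} \left(-225\right) - 6 = \left(-6\right) \frac{1}{6} \left(-225\right) - 6 = \left(-1\right) \left(-225\right) - 6 = 225 - 6 = 219$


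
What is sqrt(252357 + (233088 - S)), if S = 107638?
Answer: sqrt(377807) ≈ 614.66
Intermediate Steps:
sqrt(252357 + (233088 - S)) = sqrt(252357 + (233088 - 1*107638)) = sqrt(252357 + (233088 - 107638)) = sqrt(252357 + 125450) = sqrt(377807)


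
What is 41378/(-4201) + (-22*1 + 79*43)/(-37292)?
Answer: -1557246751/156663692 ≈ -9.9401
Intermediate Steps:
41378/(-4201) + (-22*1 + 79*43)/(-37292) = 41378*(-1/4201) + (-22 + 3397)*(-1/37292) = -41378/4201 + 3375*(-1/37292) = -41378/4201 - 3375/37292 = -1557246751/156663692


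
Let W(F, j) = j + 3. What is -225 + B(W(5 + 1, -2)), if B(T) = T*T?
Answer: -224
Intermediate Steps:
W(F, j) = 3 + j
B(T) = T²
-225 + B(W(5 + 1, -2)) = -225 + (3 - 2)² = -225 + 1² = -225 + 1 = -224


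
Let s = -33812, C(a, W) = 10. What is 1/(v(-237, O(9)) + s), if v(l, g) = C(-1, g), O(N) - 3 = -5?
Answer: -1/33802 ≈ -2.9584e-5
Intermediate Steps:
O(N) = -2 (O(N) = 3 - 5 = -2)
v(l, g) = 10
1/(v(-237, O(9)) + s) = 1/(10 - 33812) = 1/(-33802) = -1/33802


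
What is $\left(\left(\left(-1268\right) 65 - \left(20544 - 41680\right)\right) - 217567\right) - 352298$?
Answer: $-631149$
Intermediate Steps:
$\left(\left(\left(-1268\right) 65 - \left(20544 - 41680\right)\right) - 217567\right) - 352298 = \left(\left(-82420 - \left(20544 - 41680\right)\right) - 217567\right) - 352298 = \left(\left(-82420 - -21136\right) - 217567\right) - 352298 = \left(\left(-82420 + 21136\right) - 217567\right) - 352298 = \left(-61284 - 217567\right) - 352298 = -278851 - 352298 = -631149$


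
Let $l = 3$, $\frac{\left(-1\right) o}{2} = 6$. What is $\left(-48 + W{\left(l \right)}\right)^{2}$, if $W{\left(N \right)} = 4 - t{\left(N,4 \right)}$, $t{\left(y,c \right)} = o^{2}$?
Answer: $35344$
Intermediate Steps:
$o = -12$ ($o = \left(-2\right) 6 = -12$)
$t{\left(y,c \right)} = 144$ ($t{\left(y,c \right)} = \left(-12\right)^{2} = 144$)
$W{\left(N \right)} = -140$ ($W{\left(N \right)} = 4 - 144 = -140$)
$\left(-48 + W{\left(l \right)}\right)^{2} = \left(-48 - 140\right)^{2} = \left(-188\right)^{2} = 35344$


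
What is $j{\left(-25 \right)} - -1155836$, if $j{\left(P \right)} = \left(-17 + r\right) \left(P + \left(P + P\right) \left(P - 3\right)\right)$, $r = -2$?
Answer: $1129711$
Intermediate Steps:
$j{\left(P \right)} = - 19 P - 38 P \left(-3 + P\right)$ ($j{\left(P \right)} = \left(-17 - 2\right) \left(P + \left(P + P\right) \left(P - 3\right)\right) = - 19 \left(P + 2 P \left(-3 + P\right)\right) = - 19 P - 38 P \left(-3 + P\right)$)
$j{\left(-25 \right)} - -1155836 = 19 \left(-25\right) \left(5 - -50\right) - -1155836 = 19 \left(-25\right) \left(5 + 50\right) + 1155836 = 19 \left(-25\right) 55 + 1155836 = -26125 + 1155836 = 1129711$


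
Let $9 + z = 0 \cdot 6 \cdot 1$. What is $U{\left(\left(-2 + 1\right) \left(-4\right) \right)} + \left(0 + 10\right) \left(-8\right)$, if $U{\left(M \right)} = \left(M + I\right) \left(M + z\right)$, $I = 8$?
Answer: $-140$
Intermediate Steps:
$z = -9$ ($z = -9 + 0 \cdot 6 \cdot 1 = -9 + 0 \cdot 1 = -9 + 0 = -9$)
$U{\left(M \right)} = \left(-9 + M\right) \left(8 + M\right)$ ($U{\left(M \right)} = \left(M + 8\right) \left(M - 9\right) = \left(8 + M\right) \left(-9 + M\right) = \left(-9 + M\right) \left(8 + M\right)$)
$U{\left(\left(-2 + 1\right) \left(-4\right) \right)} + \left(0 + 10\right) \left(-8\right) = \left(-72 + \left(\left(-2 + 1\right) \left(-4\right)\right)^{2} - \left(-2 + 1\right) \left(-4\right)\right) + \left(0 + 10\right) \left(-8\right) = \left(-72 + \left(\left(-1\right) \left(-4\right)\right)^{2} - \left(-1\right) \left(-4\right)\right) + 10 \left(-8\right) = \left(-72 + 4^{2} - 4\right) - 80 = \left(-72 + 16 - 4\right) - 80 = -60 - 80 = -140$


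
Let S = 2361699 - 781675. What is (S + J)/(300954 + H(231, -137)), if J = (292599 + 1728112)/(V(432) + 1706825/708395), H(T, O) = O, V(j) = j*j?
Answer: 41777768913727233/7953915250480837 ≈ 5.2525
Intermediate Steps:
V(j) = j²
J = 286292313769/26441043061 (J = (292599 + 1728112)/(432² + 1706825/708395) = 2020711/(186624 + 1706825*(1/708395)) = 2020711/(186624 + 341365/141679) = 2020711/(26441043061/141679) = 2020711*(141679/26441043061) = 286292313769/26441043061 ≈ 10.828)
S = 1580024
(S + J)/(300954 + H(231, -137)) = (1580024 + 286292313769/26441043061)/(300954 - 137) = (41777768913727233/26441043061)/300817 = (41777768913727233/26441043061)*(1/300817) = 41777768913727233/7953915250480837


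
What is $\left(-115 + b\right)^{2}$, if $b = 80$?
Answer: $1225$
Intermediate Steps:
$\left(-115 + b\right)^{2} = \left(-115 + 80\right)^{2} = \left(-35\right)^{2} = 1225$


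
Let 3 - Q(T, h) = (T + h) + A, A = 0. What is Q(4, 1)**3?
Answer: -8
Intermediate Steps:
Q(T, h) = 3 - T - h (Q(T, h) = 3 - ((T + h) + 0) = 3 - (T + h) = 3 + (-T - h) = 3 - T - h)
Q(4, 1)**3 = (3 - 1*4 - 1*1)**3 = (3 - 4 - 1)**3 = (-2)**3 = -8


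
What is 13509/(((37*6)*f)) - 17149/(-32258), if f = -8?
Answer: -67552783/9548368 ≈ -7.0748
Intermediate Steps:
13509/(((37*6)*f)) - 17149/(-32258) = 13509/(((37*6)*(-8))) - 17149/(-32258) = 13509/((222*(-8))) - 17149*(-1/32258) = 13509/(-1776) + 17149/32258 = 13509*(-1/1776) + 17149/32258 = -4503/592 + 17149/32258 = -67552783/9548368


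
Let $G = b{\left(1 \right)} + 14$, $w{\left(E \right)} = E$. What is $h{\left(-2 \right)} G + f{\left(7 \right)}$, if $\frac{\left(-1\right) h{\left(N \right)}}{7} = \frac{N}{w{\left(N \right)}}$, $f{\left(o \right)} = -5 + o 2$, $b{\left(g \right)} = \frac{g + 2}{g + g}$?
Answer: $- \frac{199}{2} \approx -99.5$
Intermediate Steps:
$b{\left(g \right)} = \frac{2 + g}{2 g}$
$G = \frac{31}{2}$ ($G = \frac{2 + 1}{2 \cdot 1} + 14 = \frac{1}{2} \cdot 1 \cdot 3 + 14 = \frac{3}{2} + 14 = \frac{31}{2} \approx 15.5$)
$f{\left(o \right)} = -5 + 2 o$
$h{\left(N \right)} = -7$ ($h{\left(N \right)} = - 7 \frac{N}{N} = \left(-7\right) 1 = -7$)
$h{\left(-2 \right)} G + f{\left(7 \right)} = \left(-7\right) \frac{31}{2} + \left(-5 + 2 \cdot 7\right) = - \frac{217}{2} + \left(-5 + 14\right) = - \frac{217}{2} + 9 = - \frac{199}{2}$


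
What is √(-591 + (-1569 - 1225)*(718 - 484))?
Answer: I*√654387 ≈ 808.94*I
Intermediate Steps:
√(-591 + (-1569 - 1225)*(718 - 484)) = √(-591 - 2794*234) = √(-591 - 653796) = √(-654387) = I*√654387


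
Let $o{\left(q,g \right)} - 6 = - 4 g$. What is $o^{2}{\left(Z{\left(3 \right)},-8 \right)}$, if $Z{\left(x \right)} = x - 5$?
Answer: $1444$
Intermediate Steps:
$Z{\left(x \right)} = -5 + x$
$o{\left(q,g \right)} = 6 - 4 g$
$o^{2}{\left(Z{\left(3 \right)},-8 \right)} = \left(6 - -32\right)^{2} = \left(6 + 32\right)^{2} = 38^{2} = 1444$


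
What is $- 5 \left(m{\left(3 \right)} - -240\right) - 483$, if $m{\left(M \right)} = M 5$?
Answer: $-1758$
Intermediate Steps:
$m{\left(M \right)} = 5 M$
$- 5 \left(m{\left(3 \right)} - -240\right) - 483 = - 5 \left(5 \cdot 3 - -240\right) - 483 = - 5 \left(15 + 240\right) - 483 = \left(-5\right) 255 - 483 = -1275 - 483 = -1758$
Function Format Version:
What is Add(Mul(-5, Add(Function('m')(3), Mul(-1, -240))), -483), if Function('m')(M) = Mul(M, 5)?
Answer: -1758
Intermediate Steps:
Function('m')(M) = Mul(5, M)
Add(Mul(-5, Add(Function('m')(3), Mul(-1, -240))), -483) = Add(Mul(-5, Add(Mul(5, 3), Mul(-1, -240))), -483) = Add(Mul(-5, Add(15, 240)), -483) = Add(Mul(-5, 255), -483) = Add(-1275, -483) = -1758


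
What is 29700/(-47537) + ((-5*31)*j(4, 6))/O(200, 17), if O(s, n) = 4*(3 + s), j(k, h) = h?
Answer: -4880415/2757146 ≈ -1.7701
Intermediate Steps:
O(s, n) = 12 + 4*s
29700/(-47537) + ((-5*31)*j(4, 6))/O(200, 17) = 29700/(-47537) + (-5*31*6)/(12 + 4*200) = 29700*(-1/47537) + (-155*6)/(12 + 800) = -29700/47537 - 930/812 = -29700/47537 - 930*1/812 = -29700/47537 - 465/406 = -4880415/2757146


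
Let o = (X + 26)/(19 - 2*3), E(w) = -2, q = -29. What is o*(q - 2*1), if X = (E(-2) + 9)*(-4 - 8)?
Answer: 1798/13 ≈ 138.31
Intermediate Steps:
X = -84 (X = (-2 + 9)*(-4 - 8) = 7*(-12) = -84)
o = -58/13 (o = (-84 + 26)/(19 - 2*3) = -58/(19 - 6) = -58/13 ≈ -4.4615)
o*(q - 2*1) = -58*(-29 - 2*1)/13 = -58*(-29 - 2)/13 = -58/13*(-31) = 1798/13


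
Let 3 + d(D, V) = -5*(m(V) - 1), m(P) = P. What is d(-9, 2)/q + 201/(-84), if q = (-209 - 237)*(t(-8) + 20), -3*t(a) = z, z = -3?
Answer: -6401/2676 ≈ -2.3920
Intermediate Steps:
t(a) = 1 (t(a) = -⅓*(-3) = 1)
d(D, V) = 2 - 5*V (d(D, V) = -3 - 5*(V - 1) = -3 - 5*(-1 + V) = -3 + (5 - 5*V) = 2 - 5*V)
q = -9366 (q = (-209 - 237)*(1 + 20) = -446*21 = -9366)
d(-9, 2)/q + 201/(-84) = (2 - 5*2)/(-9366) + 201/(-84) = (2 - 10)*(-1/9366) + 201*(-1/84) = -8*(-1/9366) - 67/28 = 4/4683 - 67/28 = -6401/2676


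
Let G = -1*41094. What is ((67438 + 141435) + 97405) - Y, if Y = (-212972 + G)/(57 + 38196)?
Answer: 11716306400/38253 ≈ 3.0628e+5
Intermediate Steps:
G = -41094
Y = -254066/38253 (Y = (-212972 - 41094)/(57 + 38196) = -254066/38253 ≈ -6.6417)
((67438 + 141435) + 97405) - Y = ((67438 + 141435) + 97405) - 1*(-254066/38253) = (208873 + 97405) + 254066/38253 = 306278 + 254066/38253 = 11716306400/38253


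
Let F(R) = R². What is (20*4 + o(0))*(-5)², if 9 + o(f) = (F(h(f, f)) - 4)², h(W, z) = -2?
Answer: 1775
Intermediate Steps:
o(f) = -9 (o(f) = -9 + ((-2)² - 4)² = -9 + (4 - 4)² = -9 + 0² = -9 + 0 = -9)
(20*4 + o(0))*(-5)² = (20*4 - 9)*(-5)² = (80 - 9)*25 = 71*25 = 1775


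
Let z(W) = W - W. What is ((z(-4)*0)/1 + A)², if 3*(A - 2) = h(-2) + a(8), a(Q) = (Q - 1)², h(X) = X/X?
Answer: 3136/9 ≈ 348.44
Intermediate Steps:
z(W) = 0
h(X) = 1
a(Q) = (-1 + Q)²
A = 56/3 (A = 2 + (1 + (-1 + 8)²)/3 = 2 + (1 + 7²)/3 = 2 + (1 + 49)/3 = 2 + (⅓)*50 = 2 + 50/3 = 56/3 ≈ 18.667)
((z(-4)*0)/1 + A)² = ((0*0)/1 + 56/3)² = (0*1 + 56/3)² = (0 + 56/3)² = (56/3)² = 3136/9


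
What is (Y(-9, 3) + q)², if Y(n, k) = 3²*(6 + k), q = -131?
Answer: 2500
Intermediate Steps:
Y(n, k) = 54 + 9*k (Y(n, k) = 9*(6 + k) = 54 + 9*k)
(Y(-9, 3) + q)² = ((54 + 9*3) - 131)² = ((54 + 27) - 131)² = (81 - 131)² = (-50)² = 2500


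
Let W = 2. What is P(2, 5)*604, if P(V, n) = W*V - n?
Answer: -604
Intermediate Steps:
P(V, n) = -n + 2*V (P(V, n) = 2*V - n = -n + 2*V)
P(2, 5)*604 = (-1*5 + 2*2)*604 = (-5 + 4)*604 = -1*604 = -604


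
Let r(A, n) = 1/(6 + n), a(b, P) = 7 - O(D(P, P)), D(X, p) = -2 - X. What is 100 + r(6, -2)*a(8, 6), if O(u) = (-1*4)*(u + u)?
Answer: 343/4 ≈ 85.750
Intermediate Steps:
O(u) = -8*u
a(b, P) = -9 - 8*P (a(b, P) = 7 - (-8)*(-2 - P) = 7 - (16 + 8*P) = 7 + (-16 - 8*P) = -9 - 8*P)
100 + r(6, -2)*a(8, 6) = 100 + (-9 - 8*6)/(6 - 2) = 100 + (-9 - 48)/4 = 100 + (¼)*(-57) = 100 - 57/4 = 343/4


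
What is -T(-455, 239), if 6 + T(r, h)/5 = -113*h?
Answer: 135065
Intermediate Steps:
T(r, h) = -30 - 565*h (T(r, h) = -30 + 5*(-113*h) = -30 - 565*h)
-T(-455, 239) = -(-30 - 565*239) = -(-30 - 135035) = -1*(-135065) = 135065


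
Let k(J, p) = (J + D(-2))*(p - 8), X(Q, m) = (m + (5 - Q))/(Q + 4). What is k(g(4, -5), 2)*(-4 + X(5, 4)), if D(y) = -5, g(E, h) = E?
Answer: -64/3 ≈ -21.333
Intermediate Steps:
X(Q, m) = (5 + m - Q)/(4 + Q)
k(J, p) = (-8 + p)*(-5 + J) (k(J, p) = (J - 5)*(p - 8) = (-5 + J)*(-8 + p) = (-8 + p)*(-5 + J))
k(g(4, -5), 2)*(-4 + X(5, 4)) = (40 - 8*4 - 5*2 + 4*2)*(-4 + (5 + 4 - 1*5)/(4 + 5)) = (40 - 32 - 10 + 8)*(-4 + (5 + 4 - 5)/9) = 6*(-4 + (1/9)*4) = 6*(-4 + 4/9) = 6*(-32/9) = -64/3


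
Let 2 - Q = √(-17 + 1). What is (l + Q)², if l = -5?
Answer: -7 + 24*I ≈ -7.0 + 24.0*I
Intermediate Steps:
Q = 2 - 4*I (Q = 2 - √(-17 + 1) = 2 - √(-16) = 2 - 4*I ≈ 2.0 - 4.0*I)
(l + Q)² = (-5 + (2 - 4*I))² = (-3 - 4*I)²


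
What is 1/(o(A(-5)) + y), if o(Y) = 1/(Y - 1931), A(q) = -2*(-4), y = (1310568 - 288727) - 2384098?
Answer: -1923/2619620212 ≈ -7.3408e-7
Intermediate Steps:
y = -1362257 (y = 1021841 - 2384098 = -1362257)
A(q) = 8
o(Y) = 1/(-1931 + Y)
1/(o(A(-5)) + y) = 1/(1/(-1931 + 8) - 1362257) = 1/(1/(-1923) - 1362257) = 1/(-1/1923 - 1362257) = 1/(-2619620212/1923) = -1923/2619620212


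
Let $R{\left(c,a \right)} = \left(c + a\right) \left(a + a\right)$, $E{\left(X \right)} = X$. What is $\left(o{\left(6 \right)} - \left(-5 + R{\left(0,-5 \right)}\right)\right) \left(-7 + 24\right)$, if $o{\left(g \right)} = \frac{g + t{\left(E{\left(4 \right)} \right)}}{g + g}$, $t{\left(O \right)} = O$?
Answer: $- \frac{4505}{6} \approx -750.83$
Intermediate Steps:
$R{\left(c,a \right)} = 2 a \left(a + c\right)$ ($R{\left(c,a \right)} = \left(a + c\right) 2 a = 2 a \left(a + c\right)$)
$o{\left(g \right)} = \frac{4 + g}{2 g}$ ($o{\left(g \right)} = \frac{g + 4}{g + g} = \frac{4 + g}{2 g}$)
$\left(o{\left(6 \right)} - \left(-5 + R{\left(0,-5 \right)}\right)\right) \left(-7 + 24\right) = \left(\frac{4 + 6}{2 \cdot 6} + \left(5 - 2 \left(-5\right) \left(-5 + 0\right)\right)\right) \left(-7 + 24\right) = \left(\frac{1}{2} \cdot \frac{1}{6} \cdot 10 + \left(5 - 2 \left(-5\right) \left(-5\right)\right)\right) 17 = \left(\frac{5}{6} + \left(5 - 50\right)\right) 17 = \left(\frac{5}{6} - 45\right) 17 = \left(- \frac{265}{6}\right) 17 = - \frac{4505}{6}$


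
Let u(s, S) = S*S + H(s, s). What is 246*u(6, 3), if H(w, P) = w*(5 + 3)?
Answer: 14022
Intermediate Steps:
H(w, P) = 8*w (H(w, P) = w*8 = 8*w)
u(s, S) = S² + 8*s (u(s, S) = S*S + 8*s = S² + 8*s)
246*u(6, 3) = 246*(3² + 8*6) = 246*(9 + 48) = 246*57 = 14022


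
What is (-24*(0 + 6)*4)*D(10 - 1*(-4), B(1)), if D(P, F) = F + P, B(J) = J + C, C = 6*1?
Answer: -12096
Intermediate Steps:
C = 6
B(J) = 6 + J (B(J) = J + 6 = 6 + J)
(-24*(0 + 6)*4)*D(10 - 1*(-4), B(1)) = (-24*(0 + 6)*4)*((6 + 1) + (10 - 1*(-4))) = (-144*4)*(7 + (10 + 4)) = (-24*24)*(7 + 14) = -576*21 = -12096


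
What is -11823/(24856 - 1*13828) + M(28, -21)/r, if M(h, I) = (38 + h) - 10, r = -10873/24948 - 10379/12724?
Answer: -4182017690501/91275848284 ≈ -45.817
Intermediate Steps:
r = -24830209/19839897 (r = -10873*1/24948 - 10379*1/12724 = -10873/24948 - 10379/12724 = -24830209/19839897 ≈ -1.2515)
M(h, I) = 28 + h
-11823/(24856 - 1*13828) + M(28, -21)/r = -11823/(24856 - 1*13828) + (28 + 28)/(-24830209/19839897) = -11823/(24856 - 13828) + 56*(-19839897/24830209) = -11823/11028 - 1111034232/24830209 = -11823*1/11028 - 1111034232/24830209 = -3941/3676 - 1111034232/24830209 = -4182017690501/91275848284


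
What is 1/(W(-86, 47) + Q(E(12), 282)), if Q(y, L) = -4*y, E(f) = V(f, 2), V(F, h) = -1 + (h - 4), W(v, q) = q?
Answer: 1/59 ≈ 0.016949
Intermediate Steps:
V(F, h) = -5 + h (V(F, h) = -1 + (-4 + h) = -5 + h)
E(f) = -3 (E(f) = -5 + 2 = -3)
1/(W(-86, 47) + Q(E(12), 282)) = 1/(47 - 4*(-3)) = 1/(47 + 12) = 1/59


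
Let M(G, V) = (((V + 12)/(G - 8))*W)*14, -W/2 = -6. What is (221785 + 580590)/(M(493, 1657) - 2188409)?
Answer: -389151875/1061097973 ≈ -0.36674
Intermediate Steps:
W = 12 (W = -2*(-6) = 12)
M(G, V) = 168*(12 + V)/(-8 + G) (M(G, V) = (((V + 12)/(G - 8))*12)*14 = (((12 + V)/(-8 + G))*12)*14 = (12*(12 + V)/(-8 + G))*14 = 168*(12 + V)/(-8 + G))
(221785 + 580590)/(M(493, 1657) - 2188409) = (221785 + 580590)/(168*(12 + 1657)/(-8 + 493) - 2188409) = 802375/(168*1669/485 - 2188409) = 802375/(168*(1/485)*1669 - 2188409) = 802375/(280392/485 - 2188409) = 802375/(-1061097973/485) = 802375*(-485/1061097973) = -389151875/1061097973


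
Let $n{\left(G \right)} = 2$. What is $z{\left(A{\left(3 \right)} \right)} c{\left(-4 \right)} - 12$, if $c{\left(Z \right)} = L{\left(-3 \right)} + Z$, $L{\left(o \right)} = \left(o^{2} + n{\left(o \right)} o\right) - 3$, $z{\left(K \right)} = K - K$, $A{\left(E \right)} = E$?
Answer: $-12$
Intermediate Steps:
$z{\left(K \right)} = 0$
$L{\left(o \right)} = -3 + o^{2} + 2 o$ ($L{\left(o \right)} = \left(o^{2} + 2 o\right) - 3 = -3 + o^{2} + 2 o$)
$c{\left(Z \right)} = Z$ ($c{\left(Z \right)} = \left(-3 + \left(-3\right)^{2} + 2 \left(-3\right)\right) + Z = \left(-3 + 9 - 6\right) + Z = 0 + Z = Z$)
$z{\left(A{\left(3 \right)} \right)} c{\left(-4 \right)} - 12 = 0 \left(-4\right) - 12 = 0 - 12 = -12$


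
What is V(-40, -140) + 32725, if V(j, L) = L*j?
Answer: 38325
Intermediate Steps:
V(-40, -140) + 32725 = -140*(-40) + 32725 = 5600 + 32725 = 38325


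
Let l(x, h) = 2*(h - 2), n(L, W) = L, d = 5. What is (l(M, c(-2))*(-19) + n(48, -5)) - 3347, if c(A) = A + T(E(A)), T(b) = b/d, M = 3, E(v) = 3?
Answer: -15849/5 ≈ -3169.8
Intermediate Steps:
T(b) = b/5
c(A) = 3/5 + A (c(A) = A + (1/5)*3 = A + 3/5 = 3/5 + A)
l(x, h) = -4 + 2*h (l(x, h) = 2*(-2 + h) = -4 + 2*h)
(l(M, c(-2))*(-19) + n(48, -5)) - 3347 = ((-4 + 2*(3/5 - 2))*(-19) + 48) - 3347 = ((-4 + 2*(-7/5))*(-19) + 48) - 3347 = ((-4 - 14/5)*(-19) + 48) - 3347 = (-34/5*(-19) + 48) - 3347 = (646/5 + 48) - 3347 = 886/5 - 3347 = -15849/5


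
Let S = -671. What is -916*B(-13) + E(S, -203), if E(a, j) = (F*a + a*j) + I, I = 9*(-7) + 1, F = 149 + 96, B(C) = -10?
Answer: -19084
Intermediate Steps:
F = 245
I = -62 (I = -63 + 1 = -62)
E(a, j) = -62 + 245*a + a*j (E(a, j) = (245*a + a*j) - 62 = -62 + 245*a + a*j)
-916*B(-13) + E(S, -203) = -916*(-10) + (-62 + 245*(-671) - 671*(-203)) = 9160 + (-62 - 164395 + 136213) = 9160 - 28244 = -19084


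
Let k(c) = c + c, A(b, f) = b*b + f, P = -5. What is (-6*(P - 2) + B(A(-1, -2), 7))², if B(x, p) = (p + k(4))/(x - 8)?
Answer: 14641/9 ≈ 1626.8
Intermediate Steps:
A(b, f) = f + b² (A(b, f) = b² + f = f + b²)
k(c) = 2*c
B(x, p) = (8 + p)/(-8 + x) (B(x, p) = (p + 2*4)/(x - 8) = (p + 8)/(-8 + x) = (8 + p)/(-8 + x))
(-6*(P - 2) + B(A(-1, -2), 7))² = (-6*(-5 - 2) + (8 + 7)/(-8 + (-2 + (-1)²)))² = (-6*(-7) + 15/(-8 + (-2 + 1)))² = (42 + 15/(-8 - 1))² = (42 + 15/(-9))² = (42 - ⅑*15)² = (42 - 5/3)² = (121/3)² = 14641/9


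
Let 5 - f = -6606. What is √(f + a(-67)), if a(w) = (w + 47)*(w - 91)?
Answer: √9771 ≈ 98.848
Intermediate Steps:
f = 6611 (f = 5 - 1*(-6606) = 5 + 6606 = 6611)
a(w) = (-91 + w)*(47 + w) (a(w) = (47 + w)*(-91 + w) = (-91 + w)*(47 + w))
√(f + a(-67)) = √(6611 + (-4277 + (-67)² - 44*(-67))) = √(6611 + (-4277 + 4489 + 2948)) = √(6611 + 3160) = √9771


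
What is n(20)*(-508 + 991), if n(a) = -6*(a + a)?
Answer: -115920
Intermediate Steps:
n(a) = -12*a
n(20)*(-508 + 991) = (-12*20)*(-508 + 991) = -240*483 = -115920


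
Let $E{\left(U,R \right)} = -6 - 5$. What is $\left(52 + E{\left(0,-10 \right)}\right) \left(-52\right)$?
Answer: $-2132$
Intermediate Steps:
$E{\left(U,R \right)} = -11$
$\left(52 + E{\left(0,-10 \right)}\right) \left(-52\right) = \left(52 - 11\right) \left(-52\right) = 41 \left(-52\right) = -2132$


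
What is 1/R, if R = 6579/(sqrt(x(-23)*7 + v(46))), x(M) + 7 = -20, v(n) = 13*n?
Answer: sqrt(409)/6579 ≈ 0.0030740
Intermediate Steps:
x(M) = -27 (x(M) = -7 - 20 = -27)
R = 6579*sqrt(409)/409 (R = 6579/(sqrt(-27*7 + 13*46)) = 6579/(sqrt(-189 + 598)) = 6579/(sqrt(409)) = 6579*(sqrt(409)/409) = 6579*sqrt(409)/409 ≈ 325.31)
1/R = 1/(6579*sqrt(409)/409) = sqrt(409)/6579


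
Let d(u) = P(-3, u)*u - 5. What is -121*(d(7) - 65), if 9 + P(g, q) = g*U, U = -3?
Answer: 8470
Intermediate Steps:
P(g, q) = -9 - 3*g (P(g, q) = -9 + g*(-3) = -9 - 3*g)
d(u) = -5 (d(u) = (-9 - 3*(-3))*u - 5 = (-9 + 9)*u - 5 = 0*u - 5 = 0 - 5 = -5)
-121*(d(7) - 65) = -121*(-5 - 65) = -121*(-70) = 8470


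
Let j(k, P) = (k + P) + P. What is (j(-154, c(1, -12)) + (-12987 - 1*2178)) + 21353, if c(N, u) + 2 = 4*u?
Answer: 5934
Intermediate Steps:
c(N, u) = -2 + 4*u
j(k, P) = k + 2*P (j(k, P) = (P + k) + P = k + 2*P)
(j(-154, c(1, -12)) + (-12987 - 1*2178)) + 21353 = ((-154 + 2*(-2 + 4*(-12))) + (-12987 - 1*2178)) + 21353 = ((-154 + 2*(-2 - 48)) + (-12987 - 2178)) + 21353 = ((-154 + 2*(-50)) - 15165) + 21353 = ((-154 - 100) - 15165) + 21353 = (-254 - 15165) + 21353 = -15419 + 21353 = 5934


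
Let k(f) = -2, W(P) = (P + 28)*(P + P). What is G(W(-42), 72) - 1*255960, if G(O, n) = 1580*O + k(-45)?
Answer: 1602118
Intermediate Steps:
W(P) = 2*P*(28 + P) (W(P) = (28 + P)*(2*P) = 2*P*(28 + P))
G(O, n) = -2 + 1580*O (G(O, n) = 1580*O - 2 = -2 + 1580*O)
G(W(-42), 72) - 1*255960 = (-2 + 1580*(2*(-42)*(28 - 42))) - 1*255960 = (-2 + 1580*(2*(-42)*(-14))) - 255960 = (-2 + 1580*1176) - 255960 = (-2 + 1858080) - 255960 = 1858078 - 255960 = 1602118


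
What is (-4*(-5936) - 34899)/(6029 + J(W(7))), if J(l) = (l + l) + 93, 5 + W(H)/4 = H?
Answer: -11155/6138 ≈ -1.8174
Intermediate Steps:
W(H) = -20 + 4*H
J(l) = 93 + 2*l (J(l) = 2*l + 93 = 93 + 2*l)
(-4*(-5936) - 34899)/(6029 + J(W(7))) = (-4*(-5936) - 34899)/(6029 + (93 + 2*(-20 + 4*7))) = (23744 - 34899)/(6029 + (93 + 2*(-20 + 28))) = -11155/(6029 + (93 + 2*8)) = -11155/(6029 + (93 + 16)) = -11155/(6029 + 109) = -11155/6138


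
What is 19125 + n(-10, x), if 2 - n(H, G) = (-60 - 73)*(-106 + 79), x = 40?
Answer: 15536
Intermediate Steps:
n(H, G) = -3589 (n(H, G) = 2 - (-60 - 73)*(-106 + 79) = 2 - (-133)*(-27) = 2 - 1*3591 = 2 - 3591 = -3589)
19125 + n(-10, x) = 19125 - 3589 = 15536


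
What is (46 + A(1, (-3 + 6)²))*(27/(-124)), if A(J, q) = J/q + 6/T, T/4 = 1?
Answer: -2571/248 ≈ -10.367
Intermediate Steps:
T = 4 (T = 4*1 = 4)
A(J, q) = 3/2 + J/q (A(J, q) = J/q + 6/4 = J/q + 6*(¼) = J/q + 3/2 = 3/2 + J/q)
(46 + A(1, (-3 + 6)²))*(27/(-124)) = (46 + (3/2 + 1/(-3 + 6)²))*(27/(-124)) = (46 + (3/2 + 1/3²))*(27*(-1/124)) = (46 + (3/2 + 1/9))*(-27/124) = (46 + (3/2 + 1*(⅑)))*(-27/124) = (46 + (3/2 + ⅑))*(-27/124) = (46 + 29/18)*(-27/124) = (857/18)*(-27/124) = -2571/248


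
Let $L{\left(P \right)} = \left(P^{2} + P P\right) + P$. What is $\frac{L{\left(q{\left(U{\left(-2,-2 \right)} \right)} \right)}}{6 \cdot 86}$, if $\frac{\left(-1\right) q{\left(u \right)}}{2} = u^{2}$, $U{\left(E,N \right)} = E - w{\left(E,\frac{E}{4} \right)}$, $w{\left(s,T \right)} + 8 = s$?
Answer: $\frac{2720}{43} \approx 63.256$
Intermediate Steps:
$w{\left(s,T \right)} = -8 + s$
$U{\left(E,N \right)} = 8$ ($U{\left(E,N \right)} = E - \left(-8 + E\right) = 8$)
$q{\left(u \right)} = - 2 u^{2}$
$L{\left(P \right)} = P + 2 P^{2}$ ($L{\left(P \right)} = \left(P^{2} + P^{2}\right) + P = 2 P^{2} + P = P + 2 P^{2}$)
$\frac{L{\left(q{\left(U{\left(-2,-2 \right)} \right)} \right)}}{6 \cdot 86} = \frac{- 2 \cdot 8^{2} \left(1 + 2 \left(- 2 \cdot 8^{2}\right)\right)}{6 \cdot 86} = \frac{\left(-2\right) 64 \left(1 + 2 \left(\left(-2\right) 64\right)\right)}{516} = - 128 \left(1 + 2 \left(-128\right)\right) \frac{1}{516} = - 128 \left(1 - 256\right) \frac{1}{516} = \left(-128\right) \left(-255\right) \frac{1}{516} = 32640 \cdot \frac{1}{516} = \frac{2720}{43}$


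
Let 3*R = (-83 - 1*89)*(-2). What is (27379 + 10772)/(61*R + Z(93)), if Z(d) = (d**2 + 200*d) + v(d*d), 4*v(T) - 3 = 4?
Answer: 457812/410945 ≈ 1.1140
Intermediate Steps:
v(T) = 7/4 (v(T) = 3/4 + (1/4)*4 = 3/4 + 1 = 7/4)
R = 344/3 (R = ((-83 - 1*89)*(-2))/3 = ((-83 - 89)*(-2))/3 = (-172*(-2))/3 = (1/3)*344 = 344/3 ≈ 114.67)
Z(d) = 7/4 + d**2 + 200*d (Z(d) = (d**2 + 200*d) + 7/4 = 7/4 + d**2 + 200*d)
(27379 + 10772)/(61*R + Z(93)) = (27379 + 10772)/(61*(344/3) + (7/4 + 93**2 + 200*93)) = 38151/(20984/3 + (7/4 + 8649 + 18600)) = 38151/(20984/3 + 109003/4) = 38151/(410945/12) = 38151*(12/410945) = 457812/410945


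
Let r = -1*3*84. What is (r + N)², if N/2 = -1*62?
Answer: 141376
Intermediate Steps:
N = -124 (N = 2*(-1*62) = 2*(-62) = -124)
r = -252 (r = -3*84 = -252)
(r + N)² = (-252 - 124)² = (-376)² = 141376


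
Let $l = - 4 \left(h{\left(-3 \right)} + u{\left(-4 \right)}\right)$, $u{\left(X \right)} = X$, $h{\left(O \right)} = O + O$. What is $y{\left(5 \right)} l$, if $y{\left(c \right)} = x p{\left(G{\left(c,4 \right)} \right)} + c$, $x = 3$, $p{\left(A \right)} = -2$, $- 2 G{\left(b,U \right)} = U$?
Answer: $-40$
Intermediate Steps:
$G{\left(b,U \right)} = - \frac{U}{2}$
$h{\left(O \right)} = 2 O$
$y{\left(c \right)} = -6 + c$ ($y{\left(c \right)} = 3 \left(-2\right) + c = -6 + c$)
$l = 40$ ($l = - 4 \left(2 \left(-3\right) - 4\right) = - 4 \left(-6 - 4\right) = \left(-4\right) \left(-10\right) = 40$)
$y{\left(5 \right)} l = \left(-6 + 5\right) 40 = \left(-1\right) 40 = -40$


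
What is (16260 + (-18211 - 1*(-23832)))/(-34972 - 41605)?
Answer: -21881/76577 ≈ -0.28574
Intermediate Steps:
(16260 + (-18211 - 1*(-23832)))/(-34972 - 41605) = (16260 + (-18211 + 23832))/(-76577) = (16260 + 5621)*(-1/76577) = 21881*(-1/76577) = -21881/76577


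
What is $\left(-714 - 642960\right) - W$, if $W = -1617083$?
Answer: $973409$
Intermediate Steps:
$\left(-714 - 642960\right) - W = \left(-714 - 642960\right) - -1617083 = \left(-714 - 642960\right) + 1617083 = -643674 + 1617083 = 973409$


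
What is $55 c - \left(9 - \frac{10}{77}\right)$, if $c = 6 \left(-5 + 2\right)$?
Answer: $- \frac{76913}{77} \approx -998.87$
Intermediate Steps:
$c = -18$ ($c = 6 \left(-3\right) = -18$)
$55 c - \left(9 - \frac{10}{77}\right) = 55 \left(-18\right) - \left(9 - \frac{10}{77}\right) = -990 - \frac{683}{77} = - \frac{76913}{77}$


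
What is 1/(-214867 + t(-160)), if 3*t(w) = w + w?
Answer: -3/644921 ≈ -4.6517e-6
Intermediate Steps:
t(w) = 2*w/3 (t(w) = (w + w)/3 = (2*w)/3 = 2*w/3)
1/(-214867 + t(-160)) = 1/(-214867 + (⅔)*(-160)) = 1/(-214867 - 320/3) = 1/(-644921/3) = -3/644921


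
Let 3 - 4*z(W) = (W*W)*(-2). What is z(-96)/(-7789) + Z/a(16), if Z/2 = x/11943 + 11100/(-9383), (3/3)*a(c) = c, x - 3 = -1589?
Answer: -660021690164/872844445341 ≈ -0.75617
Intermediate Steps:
x = -1586 (x = 3 - 1589 = -1586)
a(c) = c
Z = -294897476/112061169 (Z = 2*(-1586/11943 + 11100/(-9383)) = 2*(-1586*1/11943 + 11100*(-1/9383)) = 2*(-1586/11943 - 11100/9383) = 2*(-147448738/112061169) = -294897476/112061169 ≈ -2.6316)
z(W) = 3/4 + W**2/2 (z(W) = 3/4 - W*W*(-2)/4 = 3/4 - W**2*(-2)/4 = 3/4 - (-1)*W**2/2 = 3/4 + W**2/2)
z(-96)/(-7789) + Z/a(16) = (3/4 + (1/2)*(-96)**2)/(-7789) - 294897476/112061169/16 = (3/4 + (1/2)*9216)*(-1/7789) - 294897476/112061169*1/16 = (3/4 + 4608)*(-1/7789) - 73724369/448244676 = (18435/4)*(-1/7789) - 73724369/448244676 = -18435/31156 - 73724369/448244676 = -660021690164/872844445341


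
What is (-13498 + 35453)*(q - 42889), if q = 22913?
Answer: -438573080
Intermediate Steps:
(-13498 + 35453)*(q - 42889) = (-13498 + 35453)*(22913 - 42889) = 21955*(-19976) = -438573080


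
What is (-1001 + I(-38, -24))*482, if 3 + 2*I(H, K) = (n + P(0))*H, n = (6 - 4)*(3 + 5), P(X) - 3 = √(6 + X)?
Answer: -657207 - 9158*√6 ≈ -6.7964e+5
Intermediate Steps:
P(X) = 3 + √(6 + X)
n = 16 (n = 2*8 = 16)
I(H, K) = -3/2 + H*(19 + √6)/2 (I(H, K) = -3/2 + ((16 + (3 + √(6 + 0)))*H)/2 = -3/2 + ((16 + (3 + √6))*H)/2 = -3/2 + ((19 + √6)*H)/2 = -3/2 + (H*(19 + √6))/2 = -3/2 + H*(19 + √6)/2)
(-1001 + I(-38, -24))*482 = (-1001 + (-3/2 + (19/2)*(-38) + (½)*(-38)*√6))*482 = (-1001 + (-3/2 - 361 - 19*√6))*482 = (-1001 + (-725/2 - 19*√6))*482 = (-2727/2 - 19*√6)*482 = -657207 - 9158*√6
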